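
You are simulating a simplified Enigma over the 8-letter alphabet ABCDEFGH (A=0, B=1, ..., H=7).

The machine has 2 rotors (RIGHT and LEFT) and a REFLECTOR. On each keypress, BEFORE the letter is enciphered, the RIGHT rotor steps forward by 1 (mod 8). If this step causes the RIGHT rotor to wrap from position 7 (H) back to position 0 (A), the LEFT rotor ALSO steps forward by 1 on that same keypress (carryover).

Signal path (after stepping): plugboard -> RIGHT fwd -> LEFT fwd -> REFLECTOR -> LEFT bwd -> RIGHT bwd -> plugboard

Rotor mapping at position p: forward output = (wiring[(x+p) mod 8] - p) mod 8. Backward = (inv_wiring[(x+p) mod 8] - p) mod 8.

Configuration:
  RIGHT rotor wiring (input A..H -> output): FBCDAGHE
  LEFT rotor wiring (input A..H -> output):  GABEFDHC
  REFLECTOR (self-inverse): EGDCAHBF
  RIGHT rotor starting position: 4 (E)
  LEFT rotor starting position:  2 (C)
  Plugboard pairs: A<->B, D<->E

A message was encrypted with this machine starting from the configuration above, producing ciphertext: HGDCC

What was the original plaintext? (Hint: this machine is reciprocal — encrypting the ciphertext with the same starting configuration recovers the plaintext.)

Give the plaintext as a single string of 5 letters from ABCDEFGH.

Answer: CBHEG

Derivation:
Char 1 ('H'): step: R->5, L=2; H->plug->H->R->D->L->B->refl->G->L'->H->R'->C->plug->C
Char 2 ('G'): step: R->6, L=2; G->plug->G->R->C->L->D->refl->C->L'->B->R'->A->plug->B
Char 3 ('D'): step: R->7, L=2; D->plug->E->R->E->L->F->refl->H->L'->A->R'->H->plug->H
Char 4 ('C'): step: R->0, L->3 (L advanced); C->plug->C->R->C->L->A->refl->E->L'->D->R'->D->plug->E
Char 5 ('C'): step: R->1, L=3; C->plug->C->R->C->L->A->refl->E->L'->D->R'->G->plug->G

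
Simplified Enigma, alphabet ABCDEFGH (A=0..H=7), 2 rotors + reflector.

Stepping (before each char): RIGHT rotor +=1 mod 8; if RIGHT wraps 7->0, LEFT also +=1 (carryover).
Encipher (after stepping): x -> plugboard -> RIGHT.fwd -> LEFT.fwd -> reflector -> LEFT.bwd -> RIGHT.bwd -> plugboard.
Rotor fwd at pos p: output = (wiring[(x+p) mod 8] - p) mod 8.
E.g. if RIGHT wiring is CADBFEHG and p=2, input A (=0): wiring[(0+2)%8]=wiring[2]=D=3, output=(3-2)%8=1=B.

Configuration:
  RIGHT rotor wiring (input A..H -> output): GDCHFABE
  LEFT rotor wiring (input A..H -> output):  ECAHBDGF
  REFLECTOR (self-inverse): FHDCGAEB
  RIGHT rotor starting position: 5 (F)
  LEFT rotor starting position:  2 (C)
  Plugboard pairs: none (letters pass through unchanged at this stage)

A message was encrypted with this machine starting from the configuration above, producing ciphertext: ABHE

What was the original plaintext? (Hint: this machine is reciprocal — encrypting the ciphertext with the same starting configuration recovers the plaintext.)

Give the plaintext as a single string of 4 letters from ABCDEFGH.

Char 1 ('A'): step: R->6, L=2; A->plug->A->R->D->L->B->refl->H->L'->C->R'->H->plug->H
Char 2 ('B'): step: R->7, L=2; B->plug->B->R->H->L->A->refl->F->L'->B->R'->G->plug->G
Char 3 ('H'): step: R->0, L->3 (L advanced); H->plug->H->R->E->L->C->refl->D->L'->D->R'->B->plug->B
Char 4 ('E'): step: R->1, L=3; E->plug->E->R->H->L->F->refl->A->L'->C->R'->A->plug->A

Answer: HGBA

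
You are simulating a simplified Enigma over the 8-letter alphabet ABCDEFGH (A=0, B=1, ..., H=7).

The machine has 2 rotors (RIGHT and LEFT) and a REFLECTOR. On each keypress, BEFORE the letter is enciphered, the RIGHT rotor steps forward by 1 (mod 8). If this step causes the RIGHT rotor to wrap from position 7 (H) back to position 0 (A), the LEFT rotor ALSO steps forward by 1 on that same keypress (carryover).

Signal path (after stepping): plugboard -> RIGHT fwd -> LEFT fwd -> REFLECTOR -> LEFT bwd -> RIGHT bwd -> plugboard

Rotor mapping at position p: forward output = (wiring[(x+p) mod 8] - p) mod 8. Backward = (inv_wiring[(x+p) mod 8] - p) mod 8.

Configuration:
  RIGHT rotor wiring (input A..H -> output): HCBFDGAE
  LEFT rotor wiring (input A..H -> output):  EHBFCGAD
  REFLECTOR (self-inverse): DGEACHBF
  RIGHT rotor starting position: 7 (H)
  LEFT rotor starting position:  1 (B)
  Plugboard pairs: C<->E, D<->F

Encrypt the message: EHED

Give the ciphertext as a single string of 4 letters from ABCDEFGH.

Char 1 ('E'): step: R->0, L->2 (L advanced); E->plug->C->R->B->L->D->refl->A->L'->C->R'->B->plug->B
Char 2 ('H'): step: R->1, L=2; H->plug->H->R->G->L->C->refl->E->L'->D->R'->G->plug->G
Char 3 ('E'): step: R->2, L=2; E->plug->C->R->B->L->D->refl->A->L'->C->R'->F->plug->D
Char 4 ('D'): step: R->3, L=2; D->plug->F->R->E->L->G->refl->B->L'->F->R'->D->plug->F

Answer: BGDF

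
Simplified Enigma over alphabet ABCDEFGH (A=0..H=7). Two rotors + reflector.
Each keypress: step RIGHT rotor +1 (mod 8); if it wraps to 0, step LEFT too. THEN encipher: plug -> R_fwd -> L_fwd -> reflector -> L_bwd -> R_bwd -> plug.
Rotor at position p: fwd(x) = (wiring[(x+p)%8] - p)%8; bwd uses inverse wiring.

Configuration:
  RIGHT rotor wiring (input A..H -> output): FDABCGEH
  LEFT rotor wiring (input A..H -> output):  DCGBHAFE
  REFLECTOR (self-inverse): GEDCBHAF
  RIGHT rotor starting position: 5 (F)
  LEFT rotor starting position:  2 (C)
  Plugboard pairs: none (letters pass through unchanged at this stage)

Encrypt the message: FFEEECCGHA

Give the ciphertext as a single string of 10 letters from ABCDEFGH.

Char 1 ('F'): step: R->6, L=2; F->plug->F->R->D->L->G->refl->A->L'->H->R'->C->plug->C
Char 2 ('F'): step: R->7, L=2; F->plug->F->R->D->L->G->refl->A->L'->H->R'->G->plug->G
Char 3 ('E'): step: R->0, L->3 (L advanced); E->plug->E->R->C->L->F->refl->H->L'->G->R'->F->plug->F
Char 4 ('E'): step: R->1, L=3; E->plug->E->R->F->L->A->refl->G->L'->A->R'->C->plug->C
Char 5 ('E'): step: R->2, L=3; E->plug->E->R->C->L->F->refl->H->L'->G->R'->A->plug->A
Char 6 ('C'): step: R->3, L=3; C->plug->C->R->D->L->C->refl->D->L'->H->R'->B->plug->B
Char 7 ('C'): step: R->4, L=3; C->plug->C->R->A->L->G->refl->A->L'->F->R'->H->plug->H
Char 8 ('G'): step: R->5, L=3; G->plug->G->R->E->L->B->refl->E->L'->B->R'->A->plug->A
Char 9 ('H'): step: R->6, L=3; H->plug->H->R->A->L->G->refl->A->L'->F->R'->D->plug->D
Char 10 ('A'): step: R->7, L=3; A->plug->A->R->A->L->G->refl->A->L'->F->R'->H->plug->H

Answer: CGFCABHADH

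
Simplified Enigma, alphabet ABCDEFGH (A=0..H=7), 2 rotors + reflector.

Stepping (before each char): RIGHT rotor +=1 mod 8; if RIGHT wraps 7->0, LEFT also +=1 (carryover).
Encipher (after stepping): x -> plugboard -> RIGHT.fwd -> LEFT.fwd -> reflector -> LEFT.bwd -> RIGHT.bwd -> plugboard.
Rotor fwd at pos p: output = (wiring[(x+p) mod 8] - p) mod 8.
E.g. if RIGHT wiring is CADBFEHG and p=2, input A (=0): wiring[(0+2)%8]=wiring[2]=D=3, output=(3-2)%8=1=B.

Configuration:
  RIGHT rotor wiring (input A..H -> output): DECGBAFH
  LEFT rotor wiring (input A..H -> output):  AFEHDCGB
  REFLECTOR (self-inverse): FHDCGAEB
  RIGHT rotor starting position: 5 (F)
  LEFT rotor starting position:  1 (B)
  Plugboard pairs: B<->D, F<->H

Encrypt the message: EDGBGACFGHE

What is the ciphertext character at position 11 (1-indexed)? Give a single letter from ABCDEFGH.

Char 1 ('E'): step: R->6, L=1; E->plug->E->R->E->L->B->refl->H->L'->H->R'->A->plug->A
Char 2 ('D'): step: R->7, L=1; D->plug->B->R->E->L->B->refl->H->L'->H->R'->E->plug->E
Char 3 ('G'): step: R->0, L->2 (L advanced); G->plug->G->R->F->L->H->refl->B->L'->C->R'->C->plug->C
Char 4 ('B'): step: R->1, L=2; B->plug->D->R->A->L->C->refl->D->L'->H->R'->E->plug->E
Char 5 ('G'): step: R->2, L=2; G->plug->G->R->B->L->F->refl->A->L'->D->R'->E->plug->E
Char 6 ('A'): step: R->3, L=2; A->plug->A->R->D->L->A->refl->F->L'->B->R'->G->plug->G
Char 7 ('C'): step: R->4, L=2; C->plug->C->R->B->L->F->refl->A->L'->D->R'->D->plug->B
Char 8 ('F'): step: R->5, L=2; F->plug->H->R->E->L->E->refl->G->L'->G->R'->D->plug->B
Char 9 ('G'): step: R->6, L=2; G->plug->G->R->D->L->A->refl->F->L'->B->R'->B->plug->D
Char 10 ('H'): step: R->7, L=2; H->plug->F->R->C->L->B->refl->H->L'->F->R'->C->plug->C
Char 11 ('E'): step: R->0, L->3 (L advanced); E->plug->E->R->B->L->A->refl->F->L'->F->R'->G->plug->G

G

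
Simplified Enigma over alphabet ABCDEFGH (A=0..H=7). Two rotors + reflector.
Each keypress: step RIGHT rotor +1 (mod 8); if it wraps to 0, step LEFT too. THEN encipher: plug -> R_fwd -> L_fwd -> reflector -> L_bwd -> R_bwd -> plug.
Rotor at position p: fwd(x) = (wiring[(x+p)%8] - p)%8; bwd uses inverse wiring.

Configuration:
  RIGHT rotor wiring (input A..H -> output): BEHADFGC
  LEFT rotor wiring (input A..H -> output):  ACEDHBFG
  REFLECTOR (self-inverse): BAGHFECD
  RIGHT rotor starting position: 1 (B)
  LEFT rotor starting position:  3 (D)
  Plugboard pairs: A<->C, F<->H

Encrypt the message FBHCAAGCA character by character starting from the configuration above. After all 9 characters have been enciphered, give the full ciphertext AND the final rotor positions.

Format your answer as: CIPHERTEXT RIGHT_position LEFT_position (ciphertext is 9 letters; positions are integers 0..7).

Answer: DECEHEFHE 2 4

Derivation:
Char 1 ('F'): step: R->2, L=3; F->plug->H->R->C->L->G->refl->C->L'->D->R'->D->plug->D
Char 2 ('B'): step: R->3, L=3; B->plug->B->R->A->L->A->refl->B->L'->H->R'->E->plug->E
Char 3 ('H'): step: R->4, L=3; H->plug->F->R->A->L->A->refl->B->L'->H->R'->A->plug->C
Char 4 ('C'): step: R->5, L=3; C->plug->A->R->A->L->A->refl->B->L'->H->R'->E->plug->E
Char 5 ('A'): step: R->6, L=3; A->plug->C->R->D->L->C->refl->G->L'->C->R'->F->plug->H
Char 6 ('A'): step: R->7, L=3; A->plug->C->R->F->L->F->refl->E->L'->B->R'->E->plug->E
Char 7 ('G'): step: R->0, L->4 (L advanced); G->plug->G->R->G->L->A->refl->B->L'->C->R'->H->plug->F
Char 8 ('C'): step: R->1, L=4; C->plug->A->R->D->L->C->refl->G->L'->F->R'->F->plug->H
Char 9 ('A'): step: R->2, L=4; A->plug->C->R->B->L->F->refl->E->L'->E->R'->E->plug->E
Final: ciphertext=DECEHEFHE, RIGHT=2, LEFT=4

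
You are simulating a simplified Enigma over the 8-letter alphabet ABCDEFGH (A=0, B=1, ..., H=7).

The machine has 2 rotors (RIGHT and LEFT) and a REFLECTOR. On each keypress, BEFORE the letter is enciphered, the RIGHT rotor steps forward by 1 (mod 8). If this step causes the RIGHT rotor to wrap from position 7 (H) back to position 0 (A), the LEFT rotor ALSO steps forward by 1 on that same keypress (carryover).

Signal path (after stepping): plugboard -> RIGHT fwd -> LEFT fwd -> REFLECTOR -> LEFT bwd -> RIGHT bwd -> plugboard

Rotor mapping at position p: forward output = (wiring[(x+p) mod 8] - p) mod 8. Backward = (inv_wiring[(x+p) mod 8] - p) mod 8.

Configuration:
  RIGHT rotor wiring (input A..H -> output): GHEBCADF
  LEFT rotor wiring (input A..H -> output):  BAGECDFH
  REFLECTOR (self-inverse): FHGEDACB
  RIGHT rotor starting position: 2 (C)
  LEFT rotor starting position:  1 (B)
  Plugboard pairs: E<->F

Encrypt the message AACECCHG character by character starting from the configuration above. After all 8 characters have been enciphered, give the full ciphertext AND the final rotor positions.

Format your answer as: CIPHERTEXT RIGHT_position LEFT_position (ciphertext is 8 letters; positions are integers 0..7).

Answer: GBACEEEC 2 2

Derivation:
Char 1 ('A'): step: R->3, L=1; A->plug->A->R->G->L->G->refl->C->L'->E->R'->G->plug->G
Char 2 ('A'): step: R->4, L=1; A->plug->A->R->G->L->G->refl->C->L'->E->R'->B->plug->B
Char 3 ('C'): step: R->5, L=1; C->plug->C->R->A->L->H->refl->B->L'->D->R'->A->plug->A
Char 4 ('E'): step: R->6, L=1; E->plug->F->R->D->L->B->refl->H->L'->A->R'->C->plug->C
Char 5 ('C'): step: R->7, L=1; C->plug->C->R->A->L->H->refl->B->L'->D->R'->F->plug->E
Char 6 ('C'): step: R->0, L->2 (L advanced); C->plug->C->R->E->L->D->refl->E->L'->A->R'->F->plug->E
Char 7 ('H'): step: R->1, L=2; H->plug->H->R->F->L->F->refl->A->L'->C->R'->F->plug->E
Char 8 ('G'): step: R->2, L=2; G->plug->G->R->E->L->D->refl->E->L'->A->R'->C->plug->C
Final: ciphertext=GBACEEEC, RIGHT=2, LEFT=2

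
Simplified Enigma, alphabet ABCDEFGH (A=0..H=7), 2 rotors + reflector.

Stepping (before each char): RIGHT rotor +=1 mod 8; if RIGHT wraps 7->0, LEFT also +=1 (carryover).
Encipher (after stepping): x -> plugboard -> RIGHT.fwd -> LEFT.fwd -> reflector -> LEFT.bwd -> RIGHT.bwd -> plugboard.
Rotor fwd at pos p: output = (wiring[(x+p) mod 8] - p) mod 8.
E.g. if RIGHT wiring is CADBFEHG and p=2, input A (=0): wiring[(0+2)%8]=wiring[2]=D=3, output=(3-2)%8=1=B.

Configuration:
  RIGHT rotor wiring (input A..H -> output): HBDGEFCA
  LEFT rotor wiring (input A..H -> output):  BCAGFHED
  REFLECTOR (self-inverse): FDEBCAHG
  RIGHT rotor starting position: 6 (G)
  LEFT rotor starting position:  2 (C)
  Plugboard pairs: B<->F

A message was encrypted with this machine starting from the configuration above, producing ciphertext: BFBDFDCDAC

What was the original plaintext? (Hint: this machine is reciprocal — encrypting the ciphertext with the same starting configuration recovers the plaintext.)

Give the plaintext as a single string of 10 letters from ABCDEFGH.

Char 1 ('B'): step: R->7, L=2; B->plug->F->R->F->L->B->refl->D->L'->C->R'->C->plug->C
Char 2 ('F'): step: R->0, L->3 (L advanced); F->plug->B->R->B->L->C->refl->E->L'->C->R'->G->plug->G
Char 3 ('B'): step: R->1, L=3; B->plug->F->R->B->L->C->refl->E->L'->C->R'->B->plug->F
Char 4 ('D'): step: R->2, L=3; D->plug->D->R->D->L->B->refl->D->L'->A->R'->E->plug->E
Char 5 ('F'): step: R->3, L=3; F->plug->B->R->B->L->C->refl->E->L'->C->R'->C->plug->C
Char 6 ('D'): step: R->4, L=3; D->plug->D->R->E->L->A->refl->F->L'->H->R'->G->plug->G
Char 7 ('C'): step: R->5, L=3; C->plug->C->R->D->L->B->refl->D->L'->A->R'->A->plug->A
Char 8 ('D'): step: R->6, L=3; D->plug->D->R->D->L->B->refl->D->L'->A->R'->F->plug->B
Char 9 ('A'): step: R->7, L=3; A->plug->A->R->B->L->C->refl->E->L'->C->R'->C->plug->C
Char 10 ('C'): step: R->0, L->4 (L advanced); C->plug->C->R->D->L->H->refl->G->L'->F->R'->F->plug->B

Answer: CGFECGABCB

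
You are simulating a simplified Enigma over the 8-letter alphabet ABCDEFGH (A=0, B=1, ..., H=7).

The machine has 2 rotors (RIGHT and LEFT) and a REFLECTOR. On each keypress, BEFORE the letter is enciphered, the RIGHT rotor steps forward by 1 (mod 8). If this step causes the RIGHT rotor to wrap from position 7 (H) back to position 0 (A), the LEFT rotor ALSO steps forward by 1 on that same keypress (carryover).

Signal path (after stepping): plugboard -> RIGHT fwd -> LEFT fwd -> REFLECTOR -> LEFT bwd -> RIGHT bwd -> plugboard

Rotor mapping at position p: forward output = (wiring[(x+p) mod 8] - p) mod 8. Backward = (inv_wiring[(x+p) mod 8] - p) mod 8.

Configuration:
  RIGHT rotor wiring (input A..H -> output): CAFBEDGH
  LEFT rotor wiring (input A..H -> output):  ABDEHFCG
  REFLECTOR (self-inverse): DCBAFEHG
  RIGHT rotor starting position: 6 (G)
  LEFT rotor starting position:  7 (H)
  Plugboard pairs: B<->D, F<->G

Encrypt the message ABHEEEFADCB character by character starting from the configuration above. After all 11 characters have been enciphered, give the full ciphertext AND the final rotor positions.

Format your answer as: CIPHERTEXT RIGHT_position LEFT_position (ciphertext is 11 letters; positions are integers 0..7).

Answer: BFFDGFHBGBA 1 1

Derivation:
Char 1 ('A'): step: R->7, L=7; A->plug->A->R->A->L->H->refl->G->L'->G->R'->D->plug->B
Char 2 ('B'): step: R->0, L->0 (L advanced); B->plug->D->R->B->L->B->refl->C->L'->G->R'->G->plug->F
Char 3 ('H'): step: R->1, L=0; H->plug->H->R->B->L->B->refl->C->L'->G->R'->G->plug->F
Char 4 ('E'): step: R->2, L=0; E->plug->E->R->E->L->H->refl->G->L'->H->R'->B->plug->D
Char 5 ('E'): step: R->3, L=0; E->plug->E->R->E->L->H->refl->G->L'->H->R'->F->plug->G
Char 6 ('E'): step: R->4, L=0; E->plug->E->R->G->L->C->refl->B->L'->B->R'->G->plug->F
Char 7 ('F'): step: R->5, L=0; F->plug->G->R->E->L->H->refl->G->L'->H->R'->H->plug->H
Char 8 ('A'): step: R->6, L=0; A->plug->A->R->A->L->A->refl->D->L'->C->R'->D->plug->B
Char 9 ('D'): step: R->7, L=0; D->plug->B->R->D->L->E->refl->F->L'->F->R'->F->plug->G
Char 10 ('C'): step: R->0, L->1 (L advanced); C->plug->C->R->F->L->B->refl->C->L'->B->R'->D->plug->B
Char 11 ('B'): step: R->1, L=1; B->plug->D->R->D->L->G->refl->H->L'->H->R'->A->plug->A
Final: ciphertext=BFFDGFHBGBA, RIGHT=1, LEFT=1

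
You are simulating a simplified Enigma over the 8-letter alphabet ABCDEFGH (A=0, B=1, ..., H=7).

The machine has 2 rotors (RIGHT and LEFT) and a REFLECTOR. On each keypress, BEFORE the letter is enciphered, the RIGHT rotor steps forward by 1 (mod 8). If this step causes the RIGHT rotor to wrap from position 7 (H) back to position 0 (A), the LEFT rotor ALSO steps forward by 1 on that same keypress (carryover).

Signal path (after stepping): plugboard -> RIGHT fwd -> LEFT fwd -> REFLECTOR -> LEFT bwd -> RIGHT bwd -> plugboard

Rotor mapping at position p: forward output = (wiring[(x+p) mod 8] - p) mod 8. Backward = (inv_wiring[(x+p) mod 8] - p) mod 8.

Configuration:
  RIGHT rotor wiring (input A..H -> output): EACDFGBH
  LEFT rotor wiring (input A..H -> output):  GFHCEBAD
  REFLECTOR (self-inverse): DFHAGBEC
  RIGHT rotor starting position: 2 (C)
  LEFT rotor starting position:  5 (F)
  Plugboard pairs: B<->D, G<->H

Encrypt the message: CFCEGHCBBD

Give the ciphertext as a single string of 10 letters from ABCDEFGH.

Char 1 ('C'): step: R->3, L=5; C->plug->C->R->D->L->B->refl->F->L'->G->R'->D->plug->B
Char 2 ('F'): step: R->4, L=5; F->plug->F->R->E->L->A->refl->D->L'->B->R'->A->plug->A
Char 3 ('C'): step: R->5, L=5; C->plug->C->R->C->L->G->refl->E->L'->A->R'->H->plug->G
Char 4 ('E'): step: R->6, L=5; E->plug->E->R->E->L->A->refl->D->L'->B->R'->B->plug->D
Char 5 ('G'): step: R->7, L=5; G->plug->H->R->C->L->G->refl->E->L'->A->R'->A->plug->A
Char 6 ('H'): step: R->0, L->6 (L advanced); H->plug->G->R->B->L->F->refl->B->L'->E->R'->A->plug->A
Char 7 ('C'): step: R->1, L=6; C->plug->C->R->C->L->A->refl->D->L'->H->R'->A->plug->A
Char 8 ('B'): step: R->2, L=6; B->plug->D->R->E->L->B->refl->F->L'->B->R'->B->plug->D
Char 9 ('B'): step: R->3, L=6; B->plug->D->R->G->L->G->refl->E->L'->F->R'->G->plug->H
Char 10 ('D'): step: R->4, L=6; D->plug->B->R->C->L->A->refl->D->L'->H->R'->H->plug->G

Answer: BAGDAAADHG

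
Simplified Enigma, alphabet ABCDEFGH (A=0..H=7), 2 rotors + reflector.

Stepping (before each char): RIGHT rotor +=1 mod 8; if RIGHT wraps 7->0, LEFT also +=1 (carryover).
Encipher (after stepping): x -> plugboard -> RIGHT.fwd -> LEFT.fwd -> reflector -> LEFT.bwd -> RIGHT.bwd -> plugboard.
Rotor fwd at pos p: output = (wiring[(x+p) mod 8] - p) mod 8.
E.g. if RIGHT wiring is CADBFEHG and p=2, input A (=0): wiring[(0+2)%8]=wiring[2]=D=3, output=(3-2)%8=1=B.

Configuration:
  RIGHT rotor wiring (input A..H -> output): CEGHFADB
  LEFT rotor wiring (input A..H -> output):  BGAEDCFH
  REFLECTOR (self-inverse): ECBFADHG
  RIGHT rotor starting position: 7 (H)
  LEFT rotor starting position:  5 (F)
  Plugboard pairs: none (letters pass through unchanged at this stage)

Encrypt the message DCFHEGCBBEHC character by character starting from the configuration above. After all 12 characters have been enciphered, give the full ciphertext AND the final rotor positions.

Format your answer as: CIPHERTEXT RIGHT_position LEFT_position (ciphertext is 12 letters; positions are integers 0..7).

Char 1 ('D'): step: R->0, L->6 (L advanced); D->plug->D->R->H->L->E->refl->A->L'->D->R'->G->plug->G
Char 2 ('C'): step: R->1, L=6; C->plug->C->R->G->L->F->refl->D->L'->C->R'->F->plug->F
Char 3 ('F'): step: R->2, L=6; F->plug->F->R->H->L->E->refl->A->L'->D->R'->C->plug->C
Char 4 ('H'): step: R->3, L=6; H->plug->H->R->D->L->A->refl->E->L'->H->R'->F->plug->F
Char 5 ('E'): step: R->4, L=6; E->plug->E->R->G->L->F->refl->D->L'->C->R'->G->plug->G
Char 6 ('G'): step: R->5, L=6; G->plug->G->R->C->L->D->refl->F->L'->G->R'->B->plug->B
Char 7 ('C'): step: R->6, L=6; C->plug->C->R->E->L->C->refl->B->L'->B->R'->F->plug->F
Char 8 ('B'): step: R->7, L=6; B->plug->B->R->D->L->A->refl->E->L'->H->R'->D->plug->D
Char 9 ('B'): step: R->0, L->7 (L advanced); B->plug->B->R->E->L->F->refl->D->L'->G->R'->C->plug->C
Char 10 ('E'): step: R->1, L=7; E->plug->E->R->H->L->G->refl->H->L'->C->R'->F->plug->F
Char 11 ('H'): step: R->2, L=7; H->plug->H->R->C->L->H->refl->G->L'->H->R'->F->plug->F
Char 12 ('C'): step: R->3, L=7; C->plug->C->R->F->L->E->refl->A->L'->A->R'->D->plug->D
Final: ciphertext=GFCFGBFDCFFD, RIGHT=3, LEFT=7

Answer: GFCFGBFDCFFD 3 7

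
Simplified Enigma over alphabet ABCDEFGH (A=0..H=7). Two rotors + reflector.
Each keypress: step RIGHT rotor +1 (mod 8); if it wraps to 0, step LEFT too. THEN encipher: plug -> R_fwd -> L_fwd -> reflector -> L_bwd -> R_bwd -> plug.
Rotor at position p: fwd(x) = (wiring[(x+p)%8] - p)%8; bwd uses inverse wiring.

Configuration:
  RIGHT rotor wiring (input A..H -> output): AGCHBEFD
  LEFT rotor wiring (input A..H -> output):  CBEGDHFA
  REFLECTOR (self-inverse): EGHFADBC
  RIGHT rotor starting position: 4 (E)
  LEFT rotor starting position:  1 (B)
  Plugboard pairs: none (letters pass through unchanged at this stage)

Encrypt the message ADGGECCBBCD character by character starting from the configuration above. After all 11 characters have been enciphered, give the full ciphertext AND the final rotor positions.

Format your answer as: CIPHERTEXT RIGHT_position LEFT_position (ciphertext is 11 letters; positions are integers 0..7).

Answer: HBECFABDABA 7 2

Derivation:
Char 1 ('A'): step: R->5, L=1; A->plug->A->R->H->L->B->refl->G->L'->E->R'->H->plug->H
Char 2 ('D'): step: R->6, L=1; D->plug->D->R->A->L->A->refl->E->L'->F->R'->B->plug->B
Char 3 ('G'): step: R->7, L=1; G->plug->G->R->F->L->E->refl->A->L'->A->R'->E->plug->E
Char 4 ('G'): step: R->0, L->2 (L advanced); G->plug->G->R->F->L->G->refl->B->L'->C->R'->C->plug->C
Char 5 ('E'): step: R->1, L=2; E->plug->E->R->D->L->F->refl->D->L'->E->R'->F->plug->F
Char 6 ('C'): step: R->2, L=2; C->plug->C->R->H->L->H->refl->C->L'->A->R'->A->plug->A
Char 7 ('C'): step: R->3, L=2; C->plug->C->R->B->L->E->refl->A->L'->G->R'->B->plug->B
Char 8 ('B'): step: R->4, L=2; B->plug->B->R->A->L->C->refl->H->L'->H->R'->D->plug->D
Char 9 ('B'): step: R->5, L=2; B->plug->B->R->A->L->C->refl->H->L'->H->R'->A->plug->A
Char 10 ('C'): step: R->6, L=2; C->plug->C->R->C->L->B->refl->G->L'->F->R'->B->plug->B
Char 11 ('D'): step: R->7, L=2; D->plug->D->R->D->L->F->refl->D->L'->E->R'->A->plug->A
Final: ciphertext=HBECFABDABA, RIGHT=7, LEFT=2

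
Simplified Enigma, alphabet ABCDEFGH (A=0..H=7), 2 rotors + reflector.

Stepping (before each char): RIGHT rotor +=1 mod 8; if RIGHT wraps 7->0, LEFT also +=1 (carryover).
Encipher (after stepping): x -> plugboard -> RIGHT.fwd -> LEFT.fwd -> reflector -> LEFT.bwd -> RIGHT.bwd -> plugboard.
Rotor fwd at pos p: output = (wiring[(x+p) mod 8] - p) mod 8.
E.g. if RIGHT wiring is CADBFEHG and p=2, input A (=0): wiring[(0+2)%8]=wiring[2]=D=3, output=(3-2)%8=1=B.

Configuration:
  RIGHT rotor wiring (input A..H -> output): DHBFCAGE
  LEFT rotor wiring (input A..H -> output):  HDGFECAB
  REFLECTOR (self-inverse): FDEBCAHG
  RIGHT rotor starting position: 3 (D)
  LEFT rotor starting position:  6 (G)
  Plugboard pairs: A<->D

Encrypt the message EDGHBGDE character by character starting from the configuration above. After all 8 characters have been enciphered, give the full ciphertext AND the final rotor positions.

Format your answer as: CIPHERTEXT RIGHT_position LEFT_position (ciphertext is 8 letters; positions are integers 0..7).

Char 1 ('E'): step: R->4, L=6; E->plug->E->R->H->L->E->refl->C->L'->A->R'->D->plug->A
Char 2 ('D'): step: R->5, L=6; D->plug->A->R->D->L->F->refl->A->L'->E->R'->F->plug->F
Char 3 ('G'): step: R->6, L=6; G->plug->G->R->E->L->A->refl->F->L'->D->R'->E->plug->E
Char 4 ('H'): step: R->7, L=6; H->plug->H->R->H->L->E->refl->C->L'->A->R'->C->plug->C
Char 5 ('B'): step: R->0, L->7 (L advanced); B->plug->B->R->H->L->B->refl->D->L'->G->R'->G->plug->G
Char 6 ('G'): step: R->1, L=7; G->plug->G->R->D->L->H->refl->G->L'->E->R'->C->plug->C
Char 7 ('D'): step: R->2, L=7; D->plug->A->R->H->L->B->refl->D->L'->G->R'->D->plug->A
Char 8 ('E'): step: R->3, L=7; E->plug->E->R->B->L->A->refl->F->L'->F->R'->C->plug->C
Final: ciphertext=AFECGCAC, RIGHT=3, LEFT=7

Answer: AFECGCAC 3 7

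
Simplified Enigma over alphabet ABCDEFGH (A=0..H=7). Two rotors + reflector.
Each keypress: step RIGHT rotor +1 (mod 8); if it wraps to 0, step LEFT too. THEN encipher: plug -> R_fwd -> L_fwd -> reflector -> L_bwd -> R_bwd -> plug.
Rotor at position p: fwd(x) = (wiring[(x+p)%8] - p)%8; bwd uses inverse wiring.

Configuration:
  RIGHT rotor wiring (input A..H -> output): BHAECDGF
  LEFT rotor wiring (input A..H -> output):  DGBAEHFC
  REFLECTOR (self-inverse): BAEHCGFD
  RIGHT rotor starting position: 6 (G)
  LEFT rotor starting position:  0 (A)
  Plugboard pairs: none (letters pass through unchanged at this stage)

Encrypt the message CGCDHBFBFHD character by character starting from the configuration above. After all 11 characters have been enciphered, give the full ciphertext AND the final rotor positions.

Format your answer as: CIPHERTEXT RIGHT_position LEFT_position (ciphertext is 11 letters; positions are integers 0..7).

Char 1 ('C'): step: R->7, L=0; C->plug->C->R->A->L->D->refl->H->L'->F->R'->E->plug->E
Char 2 ('G'): step: R->0, L->1 (L advanced); G->plug->G->R->G->L->B->refl->A->L'->B->R'->A->plug->A
Char 3 ('C'): step: R->1, L=1; C->plug->C->R->D->L->D->refl->H->L'->C->R'->E->plug->E
Char 4 ('D'): step: R->2, L=1; D->plug->D->R->B->L->A->refl->B->L'->G->R'->A->plug->A
Char 5 ('H'): step: R->3, L=1; H->plug->H->R->F->L->E->refl->C->L'->H->R'->B->plug->B
Char 6 ('B'): step: R->4, L=1; B->plug->B->R->H->L->C->refl->E->L'->F->R'->E->plug->E
Char 7 ('F'): step: R->5, L=1; F->plug->F->R->D->L->D->refl->H->L'->C->R'->E->plug->E
Char 8 ('B'): step: R->6, L=1; B->plug->B->R->H->L->C->refl->E->L'->F->R'->H->plug->H
Char 9 ('F'): step: R->7, L=1; F->plug->F->R->D->L->D->refl->H->L'->C->R'->B->plug->B
Char 10 ('H'): step: R->0, L->2 (L advanced); H->plug->H->R->F->L->A->refl->B->L'->G->R'->G->plug->G
Char 11 ('D'): step: R->1, L=2; D->plug->D->R->B->L->G->refl->F->L'->D->R'->C->plug->C
Final: ciphertext=EAEABEEHBGC, RIGHT=1, LEFT=2

Answer: EAEABEEHBGC 1 2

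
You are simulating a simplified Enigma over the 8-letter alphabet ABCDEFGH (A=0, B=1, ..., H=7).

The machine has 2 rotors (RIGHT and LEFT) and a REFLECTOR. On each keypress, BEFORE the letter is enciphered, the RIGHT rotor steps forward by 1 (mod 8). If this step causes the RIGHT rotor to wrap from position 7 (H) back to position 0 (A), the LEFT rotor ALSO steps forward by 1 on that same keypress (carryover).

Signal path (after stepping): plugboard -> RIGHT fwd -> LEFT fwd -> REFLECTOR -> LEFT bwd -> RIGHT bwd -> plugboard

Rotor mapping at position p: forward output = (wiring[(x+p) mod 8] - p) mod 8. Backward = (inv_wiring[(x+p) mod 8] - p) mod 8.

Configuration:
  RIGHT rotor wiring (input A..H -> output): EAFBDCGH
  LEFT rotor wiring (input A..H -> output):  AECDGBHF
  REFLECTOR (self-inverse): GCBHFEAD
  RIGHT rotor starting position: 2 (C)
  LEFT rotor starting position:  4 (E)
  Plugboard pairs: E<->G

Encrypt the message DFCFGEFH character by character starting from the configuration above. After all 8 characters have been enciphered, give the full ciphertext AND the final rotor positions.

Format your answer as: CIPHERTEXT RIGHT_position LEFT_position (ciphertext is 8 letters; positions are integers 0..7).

Char 1 ('D'): step: R->3, L=4; D->plug->D->R->D->L->B->refl->C->L'->A->R'->B->plug->B
Char 2 ('F'): step: R->4, L=4; F->plug->F->R->E->L->E->refl->F->L'->B->R'->G->plug->E
Char 3 ('C'): step: R->5, L=4; C->plug->C->R->C->L->D->refl->H->L'->H->R'->D->plug->D
Char 4 ('F'): step: R->6, L=4; F->plug->F->R->D->L->B->refl->C->L'->A->R'->A->plug->A
Char 5 ('G'): step: R->7, L=4; G->plug->E->R->C->L->D->refl->H->L'->H->R'->H->plug->H
Char 6 ('E'): step: R->0, L->5 (L advanced); E->plug->G->R->G->L->G->refl->A->L'->C->R'->F->plug->F
Char 7 ('F'): step: R->1, L=5; F->plug->F->R->F->L->F->refl->E->L'->A->R'->C->plug->C
Char 8 ('H'): step: R->2, L=5; H->plug->H->R->G->L->G->refl->A->L'->C->R'->G->plug->E
Final: ciphertext=BEDAHFCE, RIGHT=2, LEFT=5

Answer: BEDAHFCE 2 5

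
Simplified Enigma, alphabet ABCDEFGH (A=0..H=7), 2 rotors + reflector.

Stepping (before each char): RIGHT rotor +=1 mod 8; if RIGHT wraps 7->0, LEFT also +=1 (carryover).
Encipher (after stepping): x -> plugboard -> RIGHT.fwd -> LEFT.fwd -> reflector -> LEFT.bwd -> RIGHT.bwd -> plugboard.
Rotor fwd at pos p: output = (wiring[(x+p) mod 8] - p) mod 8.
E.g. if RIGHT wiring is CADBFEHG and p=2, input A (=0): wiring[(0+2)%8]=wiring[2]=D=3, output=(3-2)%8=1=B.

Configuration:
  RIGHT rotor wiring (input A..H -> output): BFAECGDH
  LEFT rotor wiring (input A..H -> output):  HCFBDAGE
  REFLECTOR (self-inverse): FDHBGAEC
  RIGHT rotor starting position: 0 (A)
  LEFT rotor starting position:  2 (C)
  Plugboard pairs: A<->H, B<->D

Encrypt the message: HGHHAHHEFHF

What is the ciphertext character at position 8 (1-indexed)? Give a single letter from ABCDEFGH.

Char 1 ('H'): step: R->1, L=2; H->plug->A->R->E->L->E->refl->G->L'->D->R'->C->plug->C
Char 2 ('G'): step: R->2, L=2; G->plug->G->R->H->L->A->refl->F->L'->G->R'->A->plug->H
Char 3 ('H'): step: R->3, L=2; H->plug->A->R->B->L->H->refl->C->L'->F->R'->H->plug->A
Char 4 ('H'): step: R->4, L=2; H->plug->A->R->G->L->F->refl->A->L'->H->R'->C->plug->C
Char 5 ('A'): step: R->5, L=2; A->plug->H->R->F->L->C->refl->H->L'->B->R'->A->plug->H
Char 6 ('H'): step: R->6, L=2; H->plug->A->R->F->L->C->refl->H->L'->B->R'->B->plug->D
Char 7 ('H'): step: R->7, L=2; H->plug->A->R->A->L->D->refl->B->L'->C->R'->B->plug->D
Char 8 ('E'): step: R->0, L->3 (L advanced); E->plug->E->R->C->L->F->refl->A->L'->B->R'->A->plug->H

H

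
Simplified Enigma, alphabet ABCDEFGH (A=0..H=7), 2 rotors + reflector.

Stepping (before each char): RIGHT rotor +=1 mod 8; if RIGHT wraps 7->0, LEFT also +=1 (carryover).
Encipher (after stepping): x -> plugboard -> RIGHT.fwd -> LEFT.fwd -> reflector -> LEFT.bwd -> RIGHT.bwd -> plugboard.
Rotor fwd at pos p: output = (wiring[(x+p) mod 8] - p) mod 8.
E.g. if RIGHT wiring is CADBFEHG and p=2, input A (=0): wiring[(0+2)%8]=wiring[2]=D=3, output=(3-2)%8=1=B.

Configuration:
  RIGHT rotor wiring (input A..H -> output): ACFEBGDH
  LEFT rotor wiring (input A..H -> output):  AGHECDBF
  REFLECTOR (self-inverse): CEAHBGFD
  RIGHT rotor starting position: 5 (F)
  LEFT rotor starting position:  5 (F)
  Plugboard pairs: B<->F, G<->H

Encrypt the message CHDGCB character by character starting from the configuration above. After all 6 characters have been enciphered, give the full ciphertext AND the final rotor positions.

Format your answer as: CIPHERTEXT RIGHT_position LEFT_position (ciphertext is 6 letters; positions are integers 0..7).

Char 1 ('C'): step: R->6, L=5; C->plug->C->R->C->L->A->refl->C->L'->F->R'->A->plug->A
Char 2 ('H'): step: R->7, L=5; H->plug->G->R->H->L->F->refl->G->L'->A->R'->A->plug->A
Char 3 ('D'): step: R->0, L->6 (L advanced); D->plug->D->R->E->L->B->refl->E->L'->G->R'->F->plug->B
Char 4 ('G'): step: R->1, L=6; G->plug->H->R->H->L->F->refl->G->L'->F->R'->E->plug->E
Char 5 ('C'): step: R->2, L=6; C->plug->C->R->H->L->F->refl->G->L'->F->R'->F->plug->B
Char 6 ('B'): step: R->3, L=6; B->plug->F->R->F->L->G->refl->F->L'->H->R'->G->plug->H
Final: ciphertext=AABEBH, RIGHT=3, LEFT=6

Answer: AABEBH 3 6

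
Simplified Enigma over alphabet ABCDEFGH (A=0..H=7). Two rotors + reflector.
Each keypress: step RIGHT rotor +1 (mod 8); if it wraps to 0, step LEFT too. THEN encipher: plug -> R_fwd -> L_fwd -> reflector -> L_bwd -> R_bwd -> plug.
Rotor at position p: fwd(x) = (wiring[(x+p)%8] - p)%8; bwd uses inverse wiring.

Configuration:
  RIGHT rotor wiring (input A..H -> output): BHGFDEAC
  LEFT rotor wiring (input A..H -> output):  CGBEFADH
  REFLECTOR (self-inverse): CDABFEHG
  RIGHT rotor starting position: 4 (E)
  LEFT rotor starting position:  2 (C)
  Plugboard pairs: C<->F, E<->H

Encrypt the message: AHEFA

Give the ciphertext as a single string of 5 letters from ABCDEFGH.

Answer: FFHGE

Derivation:
Char 1 ('A'): step: R->5, L=2; A->plug->A->R->H->L->E->refl->F->L'->F->R'->C->plug->F
Char 2 ('H'): step: R->6, L=2; H->plug->E->R->A->L->H->refl->G->L'->D->R'->C->plug->F
Char 3 ('E'): step: R->7, L=2; E->plug->H->R->B->L->C->refl->A->L'->G->R'->E->plug->H
Char 4 ('F'): step: R->0, L->3 (L advanced); F->plug->C->R->G->L->D->refl->B->L'->A->R'->G->plug->G
Char 5 ('A'): step: R->1, L=3; A->plug->A->R->G->L->D->refl->B->L'->A->R'->H->plug->E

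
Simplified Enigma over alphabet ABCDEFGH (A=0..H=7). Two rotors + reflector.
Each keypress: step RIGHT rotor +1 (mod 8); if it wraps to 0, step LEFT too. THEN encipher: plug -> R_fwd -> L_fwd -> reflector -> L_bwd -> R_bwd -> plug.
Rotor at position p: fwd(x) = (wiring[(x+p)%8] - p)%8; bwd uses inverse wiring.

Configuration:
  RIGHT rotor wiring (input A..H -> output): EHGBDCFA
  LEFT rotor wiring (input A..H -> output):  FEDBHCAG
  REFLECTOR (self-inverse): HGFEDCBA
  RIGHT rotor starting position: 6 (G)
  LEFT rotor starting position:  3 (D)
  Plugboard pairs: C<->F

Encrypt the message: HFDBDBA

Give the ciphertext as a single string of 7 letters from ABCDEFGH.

Char 1 ('H'): step: R->7, L=3; H->plug->H->R->G->L->B->refl->G->L'->A->R'->C->plug->F
Char 2 ('F'): step: R->0, L->4 (L advanced); F->plug->C->R->G->L->H->refl->A->L'->F->R'->G->plug->G
Char 3 ('D'): step: R->1, L=4; D->plug->D->R->C->L->E->refl->D->L'->A->R'->C->plug->F
Char 4 ('B'): step: R->2, L=4; B->plug->B->R->H->L->F->refl->C->L'->D->R'->E->plug->E
Char 5 ('D'): step: R->3, L=4; D->plug->D->R->C->L->E->refl->D->L'->A->R'->B->plug->B
Char 6 ('B'): step: R->4, L=4; B->plug->B->R->G->L->H->refl->A->L'->F->R'->H->plug->H
Char 7 ('A'): step: R->5, L=4; A->plug->A->R->F->L->A->refl->H->L'->G->R'->H->plug->H

Answer: FGFEBHH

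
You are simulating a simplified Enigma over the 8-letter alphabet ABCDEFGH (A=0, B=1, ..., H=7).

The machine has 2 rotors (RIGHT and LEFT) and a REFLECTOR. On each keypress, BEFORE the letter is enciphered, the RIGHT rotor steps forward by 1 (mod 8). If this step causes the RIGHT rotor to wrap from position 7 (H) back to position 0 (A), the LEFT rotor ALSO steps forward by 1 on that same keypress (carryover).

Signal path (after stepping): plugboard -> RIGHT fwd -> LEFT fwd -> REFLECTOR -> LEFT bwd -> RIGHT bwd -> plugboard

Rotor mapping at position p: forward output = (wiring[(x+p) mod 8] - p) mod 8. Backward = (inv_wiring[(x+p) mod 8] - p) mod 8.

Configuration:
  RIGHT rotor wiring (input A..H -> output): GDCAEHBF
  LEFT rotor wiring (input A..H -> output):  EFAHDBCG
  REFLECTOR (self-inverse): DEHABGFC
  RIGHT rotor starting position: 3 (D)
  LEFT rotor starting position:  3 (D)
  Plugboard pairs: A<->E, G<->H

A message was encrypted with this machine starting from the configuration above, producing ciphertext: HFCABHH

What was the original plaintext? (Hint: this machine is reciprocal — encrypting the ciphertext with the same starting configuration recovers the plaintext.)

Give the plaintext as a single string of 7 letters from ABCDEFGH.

Answer: BCDCDCA

Derivation:
Char 1 ('H'): step: R->4, L=3; H->plug->G->R->G->L->C->refl->H->L'->D->R'->B->plug->B
Char 2 ('F'): step: R->5, L=3; F->plug->F->R->F->L->B->refl->E->L'->A->R'->C->plug->C
Char 3 ('C'): step: R->6, L=3; C->plug->C->R->A->L->E->refl->B->L'->F->R'->D->plug->D
Char 4 ('A'): step: R->7, L=3; A->plug->E->R->B->L->A->refl->D->L'->E->R'->C->plug->C
Char 5 ('B'): step: R->0, L->4 (L advanced); B->plug->B->R->D->L->C->refl->H->L'->A->R'->D->plug->D
Char 6 ('H'): step: R->1, L=4; H->plug->G->R->E->L->A->refl->D->L'->H->R'->C->plug->C
Char 7 ('H'): step: R->2, L=4; H->plug->G->R->E->L->A->refl->D->L'->H->R'->E->plug->A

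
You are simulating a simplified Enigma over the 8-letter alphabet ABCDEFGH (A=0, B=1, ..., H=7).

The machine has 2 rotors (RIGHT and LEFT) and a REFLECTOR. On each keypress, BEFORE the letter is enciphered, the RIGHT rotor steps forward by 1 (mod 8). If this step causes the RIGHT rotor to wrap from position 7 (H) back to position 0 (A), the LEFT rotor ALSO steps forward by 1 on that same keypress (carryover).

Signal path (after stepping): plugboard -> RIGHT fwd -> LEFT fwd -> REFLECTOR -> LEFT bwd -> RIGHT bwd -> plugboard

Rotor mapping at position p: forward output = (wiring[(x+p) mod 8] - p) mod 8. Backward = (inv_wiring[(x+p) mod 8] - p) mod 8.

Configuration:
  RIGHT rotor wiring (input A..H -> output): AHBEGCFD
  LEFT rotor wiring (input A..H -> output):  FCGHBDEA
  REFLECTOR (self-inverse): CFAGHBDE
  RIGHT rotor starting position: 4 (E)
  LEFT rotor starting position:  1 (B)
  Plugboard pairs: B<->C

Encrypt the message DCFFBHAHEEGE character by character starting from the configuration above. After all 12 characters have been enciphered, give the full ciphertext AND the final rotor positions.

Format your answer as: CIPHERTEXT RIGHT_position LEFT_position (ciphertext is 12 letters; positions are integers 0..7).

Answer: FBHAEGCACDCA 0 3

Derivation:
Char 1 ('D'): step: R->5, L=1; D->plug->D->R->D->L->A->refl->C->L'->E->R'->F->plug->F
Char 2 ('C'): step: R->6, L=1; C->plug->B->R->F->L->D->refl->G->L'->C->R'->C->plug->B
Char 3 ('F'): step: R->7, L=1; F->plug->F->R->H->L->E->refl->H->L'->G->R'->H->plug->H
Char 4 ('F'): step: R->0, L->2 (L advanced); F->plug->F->R->C->L->H->refl->E->L'->A->R'->A->plug->A
Char 5 ('B'): step: R->1, L=2; B->plug->C->R->D->L->B->refl->F->L'->B->R'->E->plug->E
Char 6 ('H'): step: R->2, L=2; H->plug->H->R->F->L->G->refl->D->L'->G->R'->G->plug->G
Char 7 ('A'): step: R->3, L=2; A->plug->A->R->B->L->F->refl->B->L'->D->R'->B->plug->C
Char 8 ('H'): step: R->4, L=2; H->plug->H->R->A->L->E->refl->H->L'->C->R'->A->plug->A
Char 9 ('E'): step: R->5, L=2; E->plug->E->R->C->L->H->refl->E->L'->A->R'->B->plug->C
Char 10 ('E'): step: R->6, L=2; E->plug->E->R->D->L->B->refl->F->L'->B->R'->D->plug->D
Char 11 ('G'): step: R->7, L=2; G->plug->G->R->D->L->B->refl->F->L'->B->R'->B->plug->C
Char 12 ('E'): step: R->0, L->3 (L advanced); E->plug->E->R->G->L->H->refl->E->L'->A->R'->A->plug->A
Final: ciphertext=FBHAEGCACDCA, RIGHT=0, LEFT=3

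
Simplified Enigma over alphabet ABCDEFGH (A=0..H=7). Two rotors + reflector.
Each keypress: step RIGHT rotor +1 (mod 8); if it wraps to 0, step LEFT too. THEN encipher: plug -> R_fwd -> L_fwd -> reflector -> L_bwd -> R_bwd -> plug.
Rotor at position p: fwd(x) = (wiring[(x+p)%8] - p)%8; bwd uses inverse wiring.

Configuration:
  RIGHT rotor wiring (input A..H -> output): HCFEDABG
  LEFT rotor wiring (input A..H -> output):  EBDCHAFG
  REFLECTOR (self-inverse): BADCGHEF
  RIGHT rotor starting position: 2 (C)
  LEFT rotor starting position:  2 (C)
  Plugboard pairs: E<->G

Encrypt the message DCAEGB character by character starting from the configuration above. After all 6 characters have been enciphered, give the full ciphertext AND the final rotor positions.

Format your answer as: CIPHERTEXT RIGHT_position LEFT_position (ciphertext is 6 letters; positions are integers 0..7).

Char 1 ('D'): step: R->3, L=2; D->plug->D->R->G->L->C->refl->D->L'->E->R'->F->plug->F
Char 2 ('C'): step: R->4, L=2; C->plug->C->R->F->L->E->refl->G->L'->D->R'->E->plug->G
Char 3 ('A'): step: R->5, L=2; A->plug->A->R->D->L->G->refl->E->L'->F->R'->E->plug->G
Char 4 ('E'): step: R->6, L=2; E->plug->G->R->F->L->E->refl->G->L'->D->R'->A->plug->A
Char 5 ('G'): step: R->7, L=2; G->plug->E->R->F->L->E->refl->G->L'->D->R'->C->plug->C
Char 6 ('B'): step: R->0, L->3 (L advanced); B->plug->B->R->C->L->F->refl->H->L'->A->R'->F->plug->F
Final: ciphertext=FGGACF, RIGHT=0, LEFT=3

Answer: FGGACF 0 3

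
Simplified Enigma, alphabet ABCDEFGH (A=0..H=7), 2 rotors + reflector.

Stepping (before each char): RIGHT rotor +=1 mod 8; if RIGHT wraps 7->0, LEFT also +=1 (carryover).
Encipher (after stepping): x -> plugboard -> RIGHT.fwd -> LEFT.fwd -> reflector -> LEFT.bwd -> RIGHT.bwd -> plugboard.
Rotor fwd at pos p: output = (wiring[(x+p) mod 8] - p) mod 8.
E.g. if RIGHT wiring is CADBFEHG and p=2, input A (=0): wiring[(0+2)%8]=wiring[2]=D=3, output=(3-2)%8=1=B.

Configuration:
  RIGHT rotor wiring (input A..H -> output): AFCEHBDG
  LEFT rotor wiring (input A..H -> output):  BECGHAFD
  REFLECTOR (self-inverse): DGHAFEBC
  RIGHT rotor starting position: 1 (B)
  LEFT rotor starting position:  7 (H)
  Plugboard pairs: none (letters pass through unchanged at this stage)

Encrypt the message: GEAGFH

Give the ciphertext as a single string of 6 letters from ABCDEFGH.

Char 1 ('G'): step: R->2, L=7; G->plug->G->R->G->L->B->refl->G->L'->H->R'->D->plug->D
Char 2 ('E'): step: R->3, L=7; E->plug->E->R->D->L->D->refl->A->L'->F->R'->F->plug->F
Char 3 ('A'): step: R->4, L=7; A->plug->A->R->D->L->D->refl->A->L'->F->R'->B->plug->B
Char 4 ('G'): step: R->5, L=7; G->plug->G->R->H->L->G->refl->B->L'->G->R'->B->plug->B
Char 5 ('F'): step: R->6, L=7; F->plug->F->R->G->L->B->refl->G->L'->H->R'->D->plug->D
Char 6 ('H'): step: R->7, L=7; H->plug->H->R->E->L->H->refl->C->L'->B->R'->B->plug->B

Answer: DFBBDB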